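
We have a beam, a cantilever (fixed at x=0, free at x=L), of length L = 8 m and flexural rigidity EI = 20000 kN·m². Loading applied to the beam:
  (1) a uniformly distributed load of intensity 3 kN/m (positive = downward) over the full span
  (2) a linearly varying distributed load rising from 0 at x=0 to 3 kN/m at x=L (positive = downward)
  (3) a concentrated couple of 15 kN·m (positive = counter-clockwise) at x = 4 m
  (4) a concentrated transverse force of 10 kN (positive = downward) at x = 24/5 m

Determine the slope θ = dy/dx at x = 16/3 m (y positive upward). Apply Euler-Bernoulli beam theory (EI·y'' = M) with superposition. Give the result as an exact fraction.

θ(16/3) = -49109/2025000 rad

Load 1 — uniform load w=3 kN/m over full span:
  θ_1 = -wx(x²-3Lx+3L²)/(6EI) = -3·(16/3)·((16/3)²-3·8·(16/3)+3·8²)/(6·20000) = -208/16875 rad
Load 2 — triangular load w₀=3 kN/m (0→w₀ over full span):
  θ_2 = (w₀Lx²/4-w₀L²x/3-w₀x⁴/(24L))/EI = (3·8·(16/3)²/4-3·8²·(16/3)/3-3·(16/3)⁴/(24·8))/20000 = -464/50625 rad
Load 3 — applied couple M₀=15 kN·m at a=4 m (b=L-a=4):
  θ_3 = M₀a/EI  [x>a] = 15·4/20000 = 3/1000 rad
Load 4 — point force P=10 kN at a=24/5 m (b=L-a=16/5):
  θ_4 = -Pa²/(2EI)  [x>a] = -10·(24/5)²/(2·20000) = -18/3125 rad
Superposition: θ = Σ θ_i = -49109/2025000 rad ≈ -0.024251 rad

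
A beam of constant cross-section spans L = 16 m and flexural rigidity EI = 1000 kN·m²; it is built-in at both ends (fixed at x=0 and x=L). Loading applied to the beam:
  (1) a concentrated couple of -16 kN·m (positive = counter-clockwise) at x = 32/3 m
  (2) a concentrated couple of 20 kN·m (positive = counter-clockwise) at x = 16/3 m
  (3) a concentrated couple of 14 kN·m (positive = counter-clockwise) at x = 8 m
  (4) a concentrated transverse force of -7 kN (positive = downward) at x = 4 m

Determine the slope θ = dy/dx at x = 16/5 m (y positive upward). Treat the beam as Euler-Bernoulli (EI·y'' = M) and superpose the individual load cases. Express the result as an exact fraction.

θ(16/5) = 323/9375 rad

Load 1 — applied couple M₀=-16 kN·m at a=32/3 m (b=L-a=16/3):
  θ_1 = (R_Ax²/2 - M_Ax)/EI  [x≤a] with R_A=-4/3, M_A=-16/3 = ((-4/3)·(16/5)²/2 - (-16/3)·(16/5))/1000 = 32/3125 rad
Load 2 — applied couple M₀=20 kN·m at a=16/3 m (b=L-a=32/3):
  θ_2 = (R_Ax²/2 - M_Ax)/EI  [x≤a] with R_A=5/3, M_A=0 = ((5/3)·(16/5)²/2 - 0·(16/5))/1000 = 16/1875 rad
Load 3 — applied couple M₀=14 kN·m at a=8 m (b=L-a=8):
  θ_3 = (R_Ax²/2 - M_Ax)/EI  [x≤a] with R_A=21/16, M_A=7/2 = ((21/16)·(16/5)²/2 - (7/2)·(16/5))/1000 = -14/3125 rad
Load 4 — point force P=-7 kN at a=4 m (b=L-a=12):
  θ_4 = -Pb²x(2aL-(3a+b)x)/(2L³EI)  [x≤a] = -(-7)·12²·(16/5)·(2·4·16-(3·4+12)·(16/5))/(2·16³·1000) = 63/3125 rad
Superposition: θ = Σ θ_i = 323/9375 rad ≈ 0.034453 rad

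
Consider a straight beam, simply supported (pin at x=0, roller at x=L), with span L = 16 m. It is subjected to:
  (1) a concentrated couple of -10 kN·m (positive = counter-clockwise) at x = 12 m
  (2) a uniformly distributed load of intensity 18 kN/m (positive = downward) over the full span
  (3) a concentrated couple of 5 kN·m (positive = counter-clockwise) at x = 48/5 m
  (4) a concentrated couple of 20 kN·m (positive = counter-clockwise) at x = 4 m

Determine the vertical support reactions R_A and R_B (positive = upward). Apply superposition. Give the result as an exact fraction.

R_A = 2319/16 kN, R_B = 2289/16 kN

Load 1 — applied couple M₀=-10 kN·m at a=12 m (b=L-a=4):
  R_A = M₀/L = (-10)/16 = -5/8 kN
  R_B = -M₀/L = -(-10)/16 = 5/8 kN
Load 2 — uniform load w=18 kN/m over full span:
  R_A = wL/2 = 18·16/2 = 144 kN
  R_B = wL/2 = 18·16/2 = 144 kN
Load 3 — applied couple M₀=5 kN·m at a=48/5 m (b=L-a=32/5):
  R_A = M₀/L = 5/16 kN
  R_B = -M₀/L = -5/16 kN
Load 4 — applied couple M₀=20 kN·m at a=4 m (b=L-a=12):
  R_A = M₀/L = 20/16 = 5/4 kN
  R_B = -M₀/L = -20/16 = -5/4 kN
Superposition: R_A = 2319/16 kN, R_B = 2289/16 kN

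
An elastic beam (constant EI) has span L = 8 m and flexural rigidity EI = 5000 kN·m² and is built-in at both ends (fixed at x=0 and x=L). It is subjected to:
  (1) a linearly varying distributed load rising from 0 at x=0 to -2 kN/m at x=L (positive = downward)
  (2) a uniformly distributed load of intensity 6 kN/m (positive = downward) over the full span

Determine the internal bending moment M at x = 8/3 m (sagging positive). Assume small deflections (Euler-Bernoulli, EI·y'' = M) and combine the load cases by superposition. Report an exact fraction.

Load 1 — triangular load w₀=-2 kN/m (0→w₀ over full span):
  M_1 = 3w₀Lx/20 - w₀L²/30 - w₀x³/(6L) = 3·(-2)·8·(8/3)/20 - (-2)·8²/30 - (-2)·(8/3)³/(6·8) = -544/405 kN·m
Load 2 — uniform load w=6 kN/m over full span:
  M_2 = wLx/2 - wL²/12 - wx²/2 = 6·8·(8/3)/2 - 6·8²/12 - 6·(8/3)²/2 = 32/3 kN·m
Superposition: M = Σ M_i = 3776/405 kN·m ≈ 9.323457 kN·m

M(8/3) = 3776/405 kN·m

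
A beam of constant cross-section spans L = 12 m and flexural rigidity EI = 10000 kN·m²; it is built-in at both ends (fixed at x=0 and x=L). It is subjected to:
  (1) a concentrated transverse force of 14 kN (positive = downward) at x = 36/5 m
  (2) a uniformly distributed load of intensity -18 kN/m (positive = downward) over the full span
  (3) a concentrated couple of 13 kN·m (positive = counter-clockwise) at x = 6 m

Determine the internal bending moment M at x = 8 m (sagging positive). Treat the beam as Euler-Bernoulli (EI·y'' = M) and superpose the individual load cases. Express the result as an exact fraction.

Load 1 — point force P=14 kN at a=36/5 m (b=L-a=24/5):
  M_1 = Pa²(a+3b)(L-x)/L³ - Pa²b/L²  [x>a] = 14·(36/5)²·((36/5)+3·(24/5))·(12-8)/12³ - 14·(36/5)²·(24/5)/12² = 1512/125 kN·m
Load 2 — uniform load w=-18 kN/m over full span:
  M_2 = wLx/2 - wL²/12 - wx²/2 = (-18)·12·8/2 - (-18)·12²/12 - (-18)·8²/2 = -72 kN·m
Load 3 — applied couple M₀=13 kN·m at a=6 m (b=L-a=6):
  M_3 = R_Ax - M_A - M₀  [x>a] with R_A=13/8, M_A=13/4 = (13/8)·8 - (13/4) - 13 = -13/4 kN·m
Superposition: M = Σ M_i = -31577/500 kN·m ≈ -63.154000 kN·m

M(8) = -31577/500 kN·m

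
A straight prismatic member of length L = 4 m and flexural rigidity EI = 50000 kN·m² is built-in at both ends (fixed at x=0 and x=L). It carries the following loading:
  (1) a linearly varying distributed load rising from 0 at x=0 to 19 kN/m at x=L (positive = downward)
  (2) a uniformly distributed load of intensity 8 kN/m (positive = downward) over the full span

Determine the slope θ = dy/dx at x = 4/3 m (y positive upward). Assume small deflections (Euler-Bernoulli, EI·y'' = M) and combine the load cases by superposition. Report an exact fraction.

θ(4/3) = -544/3796875 rad

Load 1 — triangular load w₀=19 kN/m (0→w₀ over full span):
  θ_1 = -w₀(2x(L-x)(L-2x)(x+2L)+x²(L-x)²)/(120LEI) = -19·(2·(4/3)·(4-(4/3))·(4-2·(4/3))·((4/3)+2·4)+(4/3)²·(4-(4/3))²)/(120·4·50000) = -304/3796875 rad
Load 2 — uniform load w=8 kN/m over full span:
  θ_2 = -wx(L-x)(L-2x)/(12EI) = -8·(4/3)·(4-(4/3))·(4-2·(4/3))/(12·50000) = -16/253125 rad
Superposition: θ = Σ θ_i = -544/3796875 rad ≈ -0.000143 rad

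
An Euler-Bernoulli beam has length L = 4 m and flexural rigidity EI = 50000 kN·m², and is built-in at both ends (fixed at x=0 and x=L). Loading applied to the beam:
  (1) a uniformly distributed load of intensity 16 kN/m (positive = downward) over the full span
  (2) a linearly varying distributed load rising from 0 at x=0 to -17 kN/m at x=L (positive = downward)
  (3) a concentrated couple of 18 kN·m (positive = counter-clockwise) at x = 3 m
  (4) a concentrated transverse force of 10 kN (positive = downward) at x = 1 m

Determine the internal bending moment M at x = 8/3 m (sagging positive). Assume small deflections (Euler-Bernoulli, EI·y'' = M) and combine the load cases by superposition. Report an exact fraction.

Load 1 — uniform load w=16 kN/m over full span:
  M_1 = wLx/2 - wL²/12 - wx²/2 = 16·4·(8/3)/2 - 16·4²/12 - 16·(8/3)²/2 = 64/9 kN·m
Load 2 — triangular load w₀=-17 kN/m (0→w₀ over full span):
  M_2 = 3w₀Lx/20 - w₀L²/30 - w₀x³/(6L) = 3·(-17)·4·(8/3)/20 - (-17)·4²/30 - (-17)·(8/3)³/(6·4) = -1904/405 kN·m
Load 3 — applied couple M₀=18 kN·m at a=3 m (b=L-a=1):
  M_3 = R_Ax - M_A  [x≤a] with R_A=81/16, M_A=45/8 = (81/16)·(8/3) - (45/8) = 63/8 kN·m
Load 4 — point force P=10 kN at a=1 m (b=L-a=3):
  M_4 = Pa²(a+3b)(L-x)/L³ - Pa²b/L²  [x>a] = 10·1²·(1+3·3)·(4-(8/3))/4³ - 10·1²·3/4² = 5/24 kN·m
Superposition: M = Σ M_i = 16999/1620 kN·m ≈ 10.493210 kN·m

M(8/3) = 16999/1620 kN·m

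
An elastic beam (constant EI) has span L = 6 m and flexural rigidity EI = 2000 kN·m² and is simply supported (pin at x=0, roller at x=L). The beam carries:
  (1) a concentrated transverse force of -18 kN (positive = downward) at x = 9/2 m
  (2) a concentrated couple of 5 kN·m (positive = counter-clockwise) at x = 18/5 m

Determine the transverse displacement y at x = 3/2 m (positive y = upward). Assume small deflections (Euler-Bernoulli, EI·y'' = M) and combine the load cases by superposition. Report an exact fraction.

y(3/2) = 5121/320000 m

Load 1 — point force P=-18 kN at a=9/2 m (b=L-a=3/2):
  y_1 = -Pbx(L²-b²-x²)/(6LEI)  [x≤a] = -(-18)·(3/2)·(3/2)·(6²-(3/2)²-(3/2)²)/(6·6·2000) = 567/32000 m
Load 2 — applied couple M₀=5 kN·m at a=18/5 m (b=L-a=12/5):
  y_2 = (M₀x³/(6L)+C₁x)/EI  [x≤a] with C₁=M₀(3b²-L²)/(6L)=-13/5 = (5·(3/2)³/(6·6)+(-13/5)·(3/2))/2000 = -549/320000 m
Superposition: y = Σ y_i = 5121/320000 m ≈ 0.016003 m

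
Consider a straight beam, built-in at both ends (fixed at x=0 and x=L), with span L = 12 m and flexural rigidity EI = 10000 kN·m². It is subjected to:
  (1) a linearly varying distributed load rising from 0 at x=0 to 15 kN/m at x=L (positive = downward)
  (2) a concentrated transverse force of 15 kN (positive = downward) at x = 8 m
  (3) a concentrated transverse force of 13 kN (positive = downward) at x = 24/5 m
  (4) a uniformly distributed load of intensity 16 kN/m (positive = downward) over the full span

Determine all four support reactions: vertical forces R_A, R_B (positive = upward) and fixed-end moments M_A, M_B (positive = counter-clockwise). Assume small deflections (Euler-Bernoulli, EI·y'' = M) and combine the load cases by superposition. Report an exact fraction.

R_A = 152227/1125 kN, M_A = 112424/375 kN·m, R_B = 196523/1125 kN, M_B = -128116/375 kN·m

Load 1 — triangular load w₀=15 kN/m (0→w₀ over full span):
  R_A = 3w₀L/20 = 3·15·12/20 = 27 kN
  M_A = w₀L²/30 = 15·12²/30 = 72 kN·m
  R_B = 7w₀L/20 = 7·15·12/20 = 63 kN
  M_B = -w₀L²/20 = -15·12²/20 = -108 kN·m
Load 2 — point force P=15 kN at a=8 m (b=L-a=4):
  R_A = Pb²(3a+b)/L³ = 15·4²·(3·8+4)/12³ = 35/9 kN
  M_A = Pab²/L² = 15·8·4²/12² = 40/3 kN·m
  R_B = Pa²(a+3b)/L³ = 15·8²·(8+3·4)/12³ = 100/9 kN
  M_B = -Pa²b/L² = -15·8²·4/12² = -80/3 kN·m
Load 3 — point force P=13 kN at a=24/5 m (b=L-a=36/5):
  R_A = Pb²(3a+b)/L³ = 13·(36/5)²·(3·(24/5)+(36/5))/12³ = 1053/125 kN
  M_A = Pab²/L² = 13·(24/5)·(36/5)²/12² = 2808/125 kN·m
  R_B = Pa²(a+3b)/L³ = 13·(24/5)²·((24/5)+3·(36/5))/12³ = 572/125 kN
  M_B = -Pa²b/L² = -13·(24/5)²·(36/5)/12² = -1872/125 kN·m
Load 4 — uniform load w=16 kN/m over full span:
  R_A = wL/2 = 16·12/2 = 96 kN
  M_A = wL²/12 = 16·12²/12 = 192 kN·m
  R_B = wL/2 = 16·12/2 = 96 kN
  M_B = -wL²/12 = -16·12²/12 = -192 kN·m
Superposition: R_A = 152227/1125 kN, M_A = 112424/375 kN·m, R_B = 196523/1125 kN, M_B = -128116/375 kN·m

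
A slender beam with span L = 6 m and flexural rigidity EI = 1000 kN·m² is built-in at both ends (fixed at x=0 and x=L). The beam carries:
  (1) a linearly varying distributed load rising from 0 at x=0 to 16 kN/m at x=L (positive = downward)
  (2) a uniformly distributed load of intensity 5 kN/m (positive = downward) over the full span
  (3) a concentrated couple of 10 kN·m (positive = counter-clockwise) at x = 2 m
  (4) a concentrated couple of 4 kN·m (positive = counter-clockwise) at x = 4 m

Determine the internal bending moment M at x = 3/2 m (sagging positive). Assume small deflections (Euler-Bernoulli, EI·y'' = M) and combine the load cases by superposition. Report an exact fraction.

M(3/2) = 733/120 kN·m

Load 1 — triangular load w₀=16 kN/m (0→w₀ over full span):
  M_1 = 3w₀Lx/20 - w₀L²/30 - w₀x³/(6L) = 3·16·6·(3/2)/20 - 16·6²/30 - 16·(3/2)³/(6·6) = 9/10 kN·m
Load 2 — uniform load w=5 kN/m over full span:
  M_2 = wLx/2 - wL²/12 - wx²/2 = 5·6·(3/2)/2 - 5·6²/12 - 5·(3/2)²/2 = 15/8 kN·m
Load 3 — applied couple M₀=10 kN·m at a=2 m (b=L-a=4):
  M_3 = R_Ax - M_A  [x≤a] with R_A=20/9, M_A=0 = (20/9)·(3/2) - 0 = 10/3 kN·m
Load 4 — applied couple M₀=4 kN·m at a=4 m (b=L-a=2):
  M_4 = R_Ax - M_A  [x≤a] with R_A=8/9, M_A=4/3 = (8/9)·(3/2) - (4/3) = 0 kN·m
Superposition: M = Σ M_i = 733/120 kN·m ≈ 6.108333 kN·m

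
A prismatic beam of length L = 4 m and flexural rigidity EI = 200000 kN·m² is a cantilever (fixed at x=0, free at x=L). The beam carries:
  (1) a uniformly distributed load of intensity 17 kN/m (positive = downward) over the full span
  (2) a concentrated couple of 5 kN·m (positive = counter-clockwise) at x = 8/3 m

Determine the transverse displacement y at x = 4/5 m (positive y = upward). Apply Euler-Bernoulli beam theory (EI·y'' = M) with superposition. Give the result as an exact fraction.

y(4/5) = -8533/46875000 m

Load 1 — uniform load w=17 kN/m over full span:
  y_1 = -wx²(x²-4Lx+6L²)/(24EI) = -17·(4/5)²·((4/5)²-4·4·(4/5)+6·4²)/(24·200000) = -2227/11718750 m
Load 2 — applied couple M₀=5 kN·m at a=8/3 m (b=L-a=4/3):
  y_2 = M₀x²/(2EI)  [x≤a] = 5·(4/5)²/(2·200000) = 1/125000 m
Superposition: y = Σ y_i = -8533/46875000 m ≈ -0.000182 m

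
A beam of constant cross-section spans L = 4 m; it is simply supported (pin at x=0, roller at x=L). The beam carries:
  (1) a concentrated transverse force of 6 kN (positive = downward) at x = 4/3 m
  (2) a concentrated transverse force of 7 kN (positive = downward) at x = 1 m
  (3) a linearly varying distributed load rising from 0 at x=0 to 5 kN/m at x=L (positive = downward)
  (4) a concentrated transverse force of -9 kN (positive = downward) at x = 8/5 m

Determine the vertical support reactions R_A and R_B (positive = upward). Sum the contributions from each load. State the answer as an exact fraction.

Load 1 — point force P=6 kN at a=4/3 m (b=L-a=8/3):
  R_A = Pb/L = 6·(8/3)/4 = 4 kN
  R_B = Pa/L = 6·(4/3)/4 = 2 kN
Load 2 — point force P=7 kN at a=1 m (b=L-a=3):
  R_A = Pb/L = 7·3/4 = 21/4 kN
  R_B = Pa/L = 7·1/4 = 7/4 kN
Load 3 — triangular load w₀=5 kN/m (0→w₀ over full span):
  R_A = w₀L/6 = 5·4/6 = 10/3 kN
  R_B = w₀L/3 = 5·4/3 = 20/3 kN
Load 4 — point force P=-9 kN at a=8/5 m (b=L-a=12/5):
  R_A = Pb/L = (-9)·(12/5)/4 = -27/5 kN
  R_B = Pa/L = (-9)·(8/5)/4 = -18/5 kN
Superposition: R_A = 431/60 kN, R_B = 409/60 kN

R_A = 431/60 kN, R_B = 409/60 kN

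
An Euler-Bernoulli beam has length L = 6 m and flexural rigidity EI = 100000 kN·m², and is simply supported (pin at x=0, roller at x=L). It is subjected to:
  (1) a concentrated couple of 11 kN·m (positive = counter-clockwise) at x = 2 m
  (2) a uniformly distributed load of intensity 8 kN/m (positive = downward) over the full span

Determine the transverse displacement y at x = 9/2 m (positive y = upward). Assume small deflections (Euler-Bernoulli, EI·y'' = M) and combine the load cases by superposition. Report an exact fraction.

Load 1 — applied couple M₀=11 kN·m at a=2 m (b=L-a=4):
  y_1 = (M₀x³/(6L)-M₀(x-a)²/2+C₁x)/EI  [x>a] with C₁=M₀(3b²-L²)/(6L)=11/3 = (11·(9/2)³/(6·6)-11·((9/2)-2)²/2+(11/3)·(9/2))/100000 = 319/3200000 m
Load 2 — uniform load w=8 kN/m over full span:
  y_2 = -wx(L³-2Lx²+x³)/(24EI) = -8·(9/2)·(6³-2·6·(9/2)²+(9/2)³)/(24·100000) = -1539/1600000 m
Superposition: y = Σ y_i = -2759/3200000 m ≈ -0.000862 m

y(9/2) = -2759/3200000 m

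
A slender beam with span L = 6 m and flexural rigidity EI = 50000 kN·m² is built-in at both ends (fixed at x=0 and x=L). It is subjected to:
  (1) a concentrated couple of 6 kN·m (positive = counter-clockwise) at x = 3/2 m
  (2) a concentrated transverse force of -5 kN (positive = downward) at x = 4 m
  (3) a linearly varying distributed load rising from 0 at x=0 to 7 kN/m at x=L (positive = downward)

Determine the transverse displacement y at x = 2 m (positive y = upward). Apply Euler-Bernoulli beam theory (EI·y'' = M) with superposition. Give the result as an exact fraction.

Load 1 — applied couple M₀=6 kN·m at a=3/2 m (b=L-a=9/2):
  y_1 = (R_Ax³/6 - M_Ax²/2 - M₀(x-a)²/2)/EI  [x>a] with R_A=9/8, M_A=-9/8 = ((9/8)·2³/6 - (-9/8)·2²/2 - 6·(2-(3/2))²/2)/50000 = 3/50000 m
Load 2 — point force P=-5 kN at a=4 m (b=L-a=2):
  y_2 = -Pb²x²(3aL-(3a+b)x)/(6L³EI)  [x≤a] = -(-5)·2²·2²·(3·4·6-(3·4+2)·2)/(6·6³·50000) = 11/202500 m
Load 3 — triangular load w₀=7 kN/m (0→w₀ over full span):
  y_3 = -w₀x²(L-x)²(x+2L)/(120LEI) = -7·2²·(6-2)²·(2+2·6)/(120·6·50000) = -49/281250 m
Superposition: y = Σ y_i = -1213/20250000 m ≈ -0.000060 m

y(2) = -1213/20250000 m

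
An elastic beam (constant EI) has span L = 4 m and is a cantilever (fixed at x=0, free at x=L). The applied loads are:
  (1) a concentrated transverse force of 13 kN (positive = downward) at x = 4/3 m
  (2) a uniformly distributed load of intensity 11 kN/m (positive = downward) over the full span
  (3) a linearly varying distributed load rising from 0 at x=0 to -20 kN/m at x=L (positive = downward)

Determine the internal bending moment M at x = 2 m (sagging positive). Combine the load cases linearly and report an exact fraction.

M(2) = 34/3 kN·m

Load 1 — point force P=13 kN at a=4/3 m (b=L-a=8/3):
  M_1 = 0  [x>a] = 0 kN·m
Load 2 — uniform load w=11 kN/m over full span:
  M_2 = -w(L-x)²/2 = -11·(4-2)²/2 = -22 kN·m
Load 3 — triangular load w₀=-20 kN/m (0→w₀ over full span):
  M_3 = w₀Lx/2 - w₀L²/3 - w₀x³/(6L) = (-20)·4·2/2 - (-20)·4²/3 - (-20)·2³/(6·4) = 100/3 kN·m
Superposition: M = Σ M_i = 34/3 kN·m ≈ 11.333333 kN·m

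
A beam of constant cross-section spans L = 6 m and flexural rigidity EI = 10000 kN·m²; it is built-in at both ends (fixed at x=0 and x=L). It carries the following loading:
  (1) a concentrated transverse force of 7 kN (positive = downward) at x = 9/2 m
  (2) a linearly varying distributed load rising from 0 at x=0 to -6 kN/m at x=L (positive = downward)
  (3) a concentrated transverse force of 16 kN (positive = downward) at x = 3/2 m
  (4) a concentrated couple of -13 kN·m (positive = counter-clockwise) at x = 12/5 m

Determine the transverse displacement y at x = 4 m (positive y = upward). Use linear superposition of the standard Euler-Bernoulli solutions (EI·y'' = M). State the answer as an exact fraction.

y(4) = -1613/3000000 m

Load 1 — point force P=7 kN at a=9/2 m (b=L-a=3/2):
  y_1 = -Pb²x²(3aL-(3a+b)x)/(6L³EI)  [x≤a] = -7·(3/2)²·4²·(3·(9/2)·6-(3·(9/2)+(3/2))·4)/(6·6³·10000) = -49/120000 m
Load 2 — triangular load w₀=-6 kN/m (0→w₀ over full span):
  y_2 = -w₀x²(L-x)²(x+2L)/(120LEI) = -(-6)·4²·(6-4)²·(4+2·6)/(120·6·10000) = 8/9375 m
Load 3 — point force P=16 kN at a=3/2 m (b=L-a=9/2):
  y_3 = -Pa²(L-x)²(3bL-(3b+a)(L-x))/(6L³EI)  [x>a] = -16·(3/2)²·(6-4)²·(3·(9/2)·6-(3·(9/2)+(3/2))·(6-4))/(6·6³·10000) = -17/30000 m
Load 4 — applied couple M₀=-13 kN·m at a=12/5 m (b=L-a=18/5):
  y_4 = (R_Ax³/6 - M_Ax²/2 - M₀(x-a)²/2)/EI  [x>a] with R_A=-78/25, M_A=-39/25 = ((-78/25)·4³/6 - (-39/25)·4²/2 - (-13)·(4-(12/5))²/2)/10000 = -13/31250 m
Superposition: y = Σ y_i = -1613/3000000 m ≈ -0.000538 m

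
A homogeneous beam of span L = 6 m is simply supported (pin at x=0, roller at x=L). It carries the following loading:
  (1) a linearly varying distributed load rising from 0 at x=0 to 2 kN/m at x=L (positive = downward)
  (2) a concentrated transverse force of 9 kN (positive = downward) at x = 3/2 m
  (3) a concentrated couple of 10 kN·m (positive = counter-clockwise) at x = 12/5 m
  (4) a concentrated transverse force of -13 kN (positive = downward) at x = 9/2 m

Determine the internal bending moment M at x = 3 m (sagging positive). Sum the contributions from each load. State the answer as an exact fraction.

Load 1 — triangular load w₀=2 kN/m (0→w₀ over full span):
  M_1 = w₀Lx/6 - w₀x³/(6L) = 2·6·3/6 - 2·3³/(6·6) = 9/2 kN·m
Load 2 — point force P=9 kN at a=3/2 m (b=L-a=9/2):
  M_2 = Pa(L-x)/L  [x>a] = 9·(3/2)·(6-3)/6 = 27/4 kN·m
Load 3 — applied couple M₀=10 kN·m at a=12/5 m (b=L-a=18/5):
  M_3 = M₀x/L - M₀  [x>a] = 10·3/6 - 10 = -5 kN·m
Load 4 — point force P=-13 kN at a=9/2 m (b=L-a=3/2):
  M_4 = Pbx/L  [x≤a] = (-13)·(3/2)·3/6 = -39/4 kN·m
Superposition: M = Σ M_i = -7/2 kN·m ≈ -3.500000 kN·m

M(3) = -7/2 kN·m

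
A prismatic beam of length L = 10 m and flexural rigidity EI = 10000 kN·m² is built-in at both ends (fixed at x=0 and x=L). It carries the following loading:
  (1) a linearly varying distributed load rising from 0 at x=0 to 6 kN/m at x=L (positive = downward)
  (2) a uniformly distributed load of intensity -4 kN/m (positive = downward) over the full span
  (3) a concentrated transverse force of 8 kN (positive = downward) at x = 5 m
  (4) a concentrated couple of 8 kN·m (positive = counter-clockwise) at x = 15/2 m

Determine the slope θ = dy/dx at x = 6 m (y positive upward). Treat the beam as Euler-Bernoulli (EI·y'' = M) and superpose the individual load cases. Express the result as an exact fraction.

Load 1 — triangular load w₀=6 kN/m (0→w₀ over full span):
  θ_1 = -w₀(2x(L-x)(L-2x)(x+2L)+x²(L-x)²)/(120LEI) = -6·(2·6·(10-6)·(10-2·6)·(6+2·10)+6²·(10-6)²)/(120·10·10000) = 3/3125 rad
Load 2 — uniform load w=-4 kN/m over full span:
  θ_2 = -wx(L-x)(L-2x)/(12EI) = -(-4)·6·(10-6)·(10-2·6)/(12·10000) = -1/625 rad
Load 3 — point force P=8 kN at a=5 m (b=L-a=5):
  θ_3 = Pa²(L-x)(2bL-(3b+a)(L-x))/(2L³EI)  [x>a] = 8·5²·(10-6)·(2·5·10-(3·5+5)·(10-6))/(2·10³·10000) = 1/1250 rad
Load 4 — applied couple M₀=8 kN·m at a=15/2 m (b=L-a=5/2):
  θ_4 = (R_Ax²/2 - M_Ax)/EI  [x≤a] with R_A=9/10, M_A=5/2 = ((9/10)·6²/2 - (5/2)·6)/10000 = 3/25000 rad
Superposition: θ = Σ θ_i = 7/25000 rad ≈ 0.000280 rad

θ(6) = 7/25000 rad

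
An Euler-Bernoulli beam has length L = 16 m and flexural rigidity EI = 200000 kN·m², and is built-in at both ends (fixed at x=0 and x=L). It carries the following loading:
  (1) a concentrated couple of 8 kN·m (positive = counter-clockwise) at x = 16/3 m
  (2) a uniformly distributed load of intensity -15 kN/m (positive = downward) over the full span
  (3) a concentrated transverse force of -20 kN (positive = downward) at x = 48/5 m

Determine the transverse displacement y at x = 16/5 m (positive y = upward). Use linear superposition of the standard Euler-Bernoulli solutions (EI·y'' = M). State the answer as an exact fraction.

y(16/5) = 514624/87890625 m

Load 1 — applied couple M₀=8 kN·m at a=16/3 m (b=L-a=32/3):
  y_1 = (R_Ax³/6 - M_Ax²/2)/EI  [x≤a] with R_A=2/3, M_A=0 = ((2/3)·(16/5)³/6 - 0·(16/5)²/2)/200000 = 64/3515625 m
Load 2 — uniform load w=-15 kN/m over full span:
  y_2 = -wx²(L-x)²/(24EI) = -(-15)·(16/5)²·(16-(16/5))²/(24·200000) = 2048/390625 m
Load 3 — point force P=-20 kN at a=48/5 m (b=L-a=32/5):
  y_3 = -Pb²x²(3aL-(3a+b)x)/(6L³EI)  [x≤a] = -(-20)·(32/5)²·(16/5)²·(3·(48/5)·16-(3·(48/5)+(32/5))·(16/5))/(6·16³·200000) = 17408/29296875 m
Superposition: y = Σ y_i = 514624/87890625 m ≈ 0.005855 m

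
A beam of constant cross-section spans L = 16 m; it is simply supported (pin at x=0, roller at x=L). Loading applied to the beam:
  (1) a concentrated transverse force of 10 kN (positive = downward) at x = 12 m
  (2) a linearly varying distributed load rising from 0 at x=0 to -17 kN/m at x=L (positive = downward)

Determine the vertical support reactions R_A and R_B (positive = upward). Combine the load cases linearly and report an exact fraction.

R_A = -257/6 kN, R_B = -499/6 kN

Load 1 — point force P=10 kN at a=12 m (b=L-a=4):
  R_A = Pb/L = 10·4/16 = 5/2 kN
  R_B = Pa/L = 10·12/16 = 15/2 kN
Load 2 — triangular load w₀=-17 kN/m (0→w₀ over full span):
  R_A = w₀L/6 = (-17)·16/6 = -136/3 kN
  R_B = w₀L/3 = (-17)·16/3 = -272/3 kN
Superposition: R_A = -257/6 kN, R_B = -499/6 kN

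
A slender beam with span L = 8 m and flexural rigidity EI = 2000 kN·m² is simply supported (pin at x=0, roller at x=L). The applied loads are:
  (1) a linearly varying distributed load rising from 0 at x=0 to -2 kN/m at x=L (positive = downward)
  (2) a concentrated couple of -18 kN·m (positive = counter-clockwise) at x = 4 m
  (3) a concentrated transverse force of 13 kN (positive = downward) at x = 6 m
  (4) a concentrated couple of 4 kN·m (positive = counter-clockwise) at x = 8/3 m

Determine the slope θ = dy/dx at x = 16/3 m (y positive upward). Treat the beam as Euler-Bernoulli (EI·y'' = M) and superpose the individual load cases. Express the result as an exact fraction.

θ(16/3) = 869/4860000 rad

Load 1 — triangular load w₀=-2 kN/m (0→w₀ over full span):
  θ_1 = -w₀(7L⁴-30L²x²+15x⁴)/(360LEI) = -(-2)·(7·8⁴-30·8²·(16/3)²+15·(16/3)⁴)/(360·8·2000) = -728/151875 rad
Load 2 — applied couple M₀=-18 kN·m at a=4 m (b=L-a=4):
  θ_2 = (M₀x²/(2L)-M₀(x-a)+C₁)/EI  [x>a] with C₁=M₀(3b²-L²)/(6L)=6 = ((-18)·(16/3)²/(2·8)-(-18)·((16/3)-4)+6)/2000 = -1/1000 rad
Load 3 — point force P=13 kN at a=6 m (b=L-a=2):
  θ_3 = -Pb(L²-b²-3x²)/(6LEI)  [x≤a] = -13·2·(8²-2²-3·(16/3)²)/(6·8·2000) = 247/36000 rad
Load 4 — applied couple M₀=4 kN·m at a=8/3 m (b=L-a=16/3):
  θ_4 = (M₀x²/(2L)-M₀(x-a)+C₁)/EI  [x>a] with C₁=M₀(3b²-L²)/(6L)=16/9 = (4·(16/3)²/(2·8)-4·((16/3)-(8/3))+(16/9))/2000 = -1/1125 rad
Superposition: θ = Σ θ_i = 869/4860000 rad ≈ 0.000179 rad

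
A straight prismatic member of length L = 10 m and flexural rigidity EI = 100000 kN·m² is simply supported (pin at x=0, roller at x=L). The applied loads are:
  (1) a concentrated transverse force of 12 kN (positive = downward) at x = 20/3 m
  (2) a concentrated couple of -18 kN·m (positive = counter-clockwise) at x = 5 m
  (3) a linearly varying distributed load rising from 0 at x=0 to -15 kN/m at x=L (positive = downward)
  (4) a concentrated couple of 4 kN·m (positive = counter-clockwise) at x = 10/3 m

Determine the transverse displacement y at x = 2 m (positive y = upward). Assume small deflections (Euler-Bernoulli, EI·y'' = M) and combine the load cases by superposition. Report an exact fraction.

Load 1 — point force P=12 kN at a=20/3 m (b=L-a=10/3):
  y_1 = -Pbx(L²-b²-x²)/(6LEI)  [x≤a] = -12·(10/3)·2·(10²-(10/3)²-2²)/(6·10·100000) = -191/168750 m
Load 2 — applied couple M₀=-18 kN·m at a=5 m (b=L-a=5):
  y_2 = (M₀x³/(6L)+C₁x)/EI  [x≤a] with C₁=M₀(3b²-L²)/(6L)=15/2 = ((-18)·2³/(6·10)+(15/2)·2)/100000 = 63/500000 m
Load 3 — triangular load w₀=-15 kN/m (0→w₀ over full span):
  y_3 = -w₀x(7L⁴-10L²x²+3x⁴)/(360LEI) = -(-15)·2·(7·10⁴-10·10²·2²+3·2⁴)/(360·10·100000) = 86/15625 m
Load 4 — applied couple M₀=4 kN·m at a=10/3 m (b=L-a=20/3):
  y_4 = (M₀x³/(6L)+C₁x)/EI  [x≤a] with C₁=M₀(3b²-L²)/(6L)=20/9 = (4·2³/(6·10)+(20/9)·2)/100000 = 7/140625 m
Superposition: y = Σ y_i = 61397/13500000 m ≈ 0.004548 m

y(2) = 61397/13500000 m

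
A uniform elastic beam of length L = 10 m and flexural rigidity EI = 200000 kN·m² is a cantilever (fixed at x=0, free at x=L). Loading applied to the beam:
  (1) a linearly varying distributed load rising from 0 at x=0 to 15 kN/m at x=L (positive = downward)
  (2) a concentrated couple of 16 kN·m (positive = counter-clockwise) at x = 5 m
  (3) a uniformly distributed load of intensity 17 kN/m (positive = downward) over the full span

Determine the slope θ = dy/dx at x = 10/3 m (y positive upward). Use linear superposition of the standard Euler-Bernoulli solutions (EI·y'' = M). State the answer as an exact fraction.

Load 1 — triangular load w₀=15 kN/m (0→w₀ over full span):
  θ_1 = (w₀Lx²/4-w₀L²x/3-w₀x⁴/(24L))/EI = (15·10·(10/3)²/4-15·10²·(10/3)/3-15·(10/3)⁴/(24·10))/200000 = -163/25920 rad
Load 2 — applied couple M₀=16 kN·m at a=5 m (b=L-a=5):
  θ_2 = M₀x/EI  [x≤a] = 16·(10/3)/200000 = 1/3750 rad
Load 3 — uniform load w=17 kN/m over full span:
  θ_3 = -wx(x²-3Lx+3L²)/(6EI) = -17·(10/3)·((10/3)²-3·10·(10/3)+3·10²)/(6·200000) = -323/32400 rad
Superposition: θ = Σ θ_i = -51811/3240000 rad ≈ -0.015991 rad

θ(10/3) = -51811/3240000 rad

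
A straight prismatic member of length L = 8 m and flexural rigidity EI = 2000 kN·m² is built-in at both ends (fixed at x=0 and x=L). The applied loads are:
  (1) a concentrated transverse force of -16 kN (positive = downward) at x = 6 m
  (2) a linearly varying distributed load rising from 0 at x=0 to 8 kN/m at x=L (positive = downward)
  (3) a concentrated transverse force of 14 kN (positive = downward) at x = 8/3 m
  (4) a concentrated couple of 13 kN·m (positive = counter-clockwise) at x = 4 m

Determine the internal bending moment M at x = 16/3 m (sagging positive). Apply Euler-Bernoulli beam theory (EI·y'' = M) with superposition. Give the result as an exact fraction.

Load 1 — point force P=-16 kN at a=6 m (b=L-a=2):
  M_1 = Pb²(3a+b)x/L³ - Pab²/L²  [x≤a] = (-16)·2²·(3·6+2)·(16/3)/8³ - (-16)·6·2²/8² = -22/3 kN·m
Load 2 — triangular load w₀=8 kN/m (0→w₀ over full span):
  M_2 = 3w₀Lx/20 - w₀L²/30 - w₀x³/(6L) = 3·8·8·(16/3)/20 - 8·8²/30 - 8·(16/3)³/(6·8) = 3584/405 kN·m
Load 3 — point force P=14 kN at a=8/3 m (b=L-a=16/3):
  M_3 = Pa²(a+3b)(L-x)/L³ - Pa²b/L²  [x>a] = 14·(8/3)²·((8/3)+3·(16/3))·(8-(16/3))/8³ - 14·(8/3)²·(16/3)/8² = 112/81 kN·m
Load 4 — applied couple M₀=13 kN·m at a=4 m (b=L-a=4):
  M_4 = R_Ax - M_A - M₀  [x>a] with R_A=39/16, M_A=13/4 = (39/16)·(16/3) - (13/4) - 13 = -13/4 kN·m
Superposition: M = Σ M_i = -569/1620 kN·m ≈ -0.351235 kN·m

M(16/3) = -569/1620 kN·m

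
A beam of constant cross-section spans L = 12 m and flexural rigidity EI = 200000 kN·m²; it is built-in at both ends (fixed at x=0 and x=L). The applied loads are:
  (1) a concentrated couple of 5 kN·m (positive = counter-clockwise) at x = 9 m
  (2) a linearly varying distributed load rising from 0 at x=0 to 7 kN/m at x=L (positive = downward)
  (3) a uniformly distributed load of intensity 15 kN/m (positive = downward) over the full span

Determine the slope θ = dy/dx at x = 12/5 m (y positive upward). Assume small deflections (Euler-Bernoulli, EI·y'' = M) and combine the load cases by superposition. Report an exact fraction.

Load 1 — applied couple M₀=5 kN·m at a=9 m (b=L-a=3):
  θ_1 = (R_Ax²/2 - M_Ax)/EI  [x≤a] with R_A=15/32, M_A=25/16 = ((15/32)·(12/5)²/2 - (25/16)·(12/5))/200000 = -3/250000 rad
Load 2 — triangular load w₀=7 kN/m (0→w₀ over full span):
  θ_2 = -w₀(2x(L-x)(L-2x)(x+2L)+x²(L-x)²)/(120LEI) = -7·(2·(12/5)·(12-(12/5))·(12-2·(12/5))·((12/5)+2·12)+(12/5)²·(12-(12/5))²)/(120·12·200000) = -441/1953125 rad
Load 3 — uniform load w=15 kN/m over full span:
  θ_3 = -wx(L-x)(L-2x)/(12EI) = -15·(12/5)·(12-(12/5))·(12-2·(12/5))/(12·200000) = -81/78125 rad
Superposition: θ = Σ θ_i = -39831/31250000 rad ≈ -0.001275 rad

θ(12/5) = -39831/31250000 rad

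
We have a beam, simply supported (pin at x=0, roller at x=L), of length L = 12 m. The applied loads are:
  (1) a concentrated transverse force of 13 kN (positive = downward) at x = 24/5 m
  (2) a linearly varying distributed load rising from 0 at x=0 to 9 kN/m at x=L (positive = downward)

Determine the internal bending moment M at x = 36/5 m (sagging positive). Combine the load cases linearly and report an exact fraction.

Load 1 — point force P=13 kN at a=24/5 m (b=L-a=36/5):
  M_1 = Pa(L-x)/L  [x>a] = 13·(24/5)·(12-(36/5))/12 = 624/25 kN·m
Load 2 — triangular load w₀=9 kN/m (0→w₀ over full span):
  M_2 = w₀Lx/6 - w₀x³/(6L) = 9·12·(36/5)/6 - 9·(36/5)³/(6·12) = 10368/125 kN·m
Superposition: M = Σ M_i = 13488/125 kN·m ≈ 107.904000 kN·m

M(36/5) = 13488/125 kN·m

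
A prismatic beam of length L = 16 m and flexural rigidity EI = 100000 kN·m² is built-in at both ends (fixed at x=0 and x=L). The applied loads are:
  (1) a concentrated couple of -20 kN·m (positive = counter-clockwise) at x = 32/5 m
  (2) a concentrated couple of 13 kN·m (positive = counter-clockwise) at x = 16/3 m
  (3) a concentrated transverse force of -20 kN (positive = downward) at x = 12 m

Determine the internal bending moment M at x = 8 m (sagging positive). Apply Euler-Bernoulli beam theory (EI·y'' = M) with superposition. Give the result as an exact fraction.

M(8) = -19/3 kN·m

Load 1 — applied couple M₀=-20 kN·m at a=32/5 m (b=L-a=48/5):
  M_1 = R_Ax - M_A - M₀  [x>a] with R_A=-9/5, M_A=-12/5 = (-9/5)·8 - (-12/5) - (-20) = 8 kN·m
Load 2 — applied couple M₀=13 kN·m at a=16/3 m (b=L-a=32/3):
  M_2 = R_Ax - M_A - M₀  [x>a] with R_A=13/12, M_A=0 = (13/12)·8 - 0 - 13 = -13/3 kN·m
Load 3 — point force P=-20 kN at a=12 m (b=L-a=4):
  M_3 = Pb²(3a+b)x/L³ - Pab²/L²  [x≤a] = (-20)·4²·(3·12+4)·8/16³ - (-20)·12·4²/16² = -10 kN·m
Superposition: M = Σ M_i = -19/3 kN·m ≈ -6.333333 kN·m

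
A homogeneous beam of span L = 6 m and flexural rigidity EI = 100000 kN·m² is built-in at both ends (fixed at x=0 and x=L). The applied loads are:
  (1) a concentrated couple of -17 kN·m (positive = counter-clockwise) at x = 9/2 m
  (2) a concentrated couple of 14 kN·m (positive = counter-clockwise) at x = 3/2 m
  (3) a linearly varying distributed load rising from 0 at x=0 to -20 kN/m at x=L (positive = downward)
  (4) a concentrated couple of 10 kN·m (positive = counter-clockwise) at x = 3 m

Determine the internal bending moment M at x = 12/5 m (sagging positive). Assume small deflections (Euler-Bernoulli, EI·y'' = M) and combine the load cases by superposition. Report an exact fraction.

M(12/5) = -6173/400 kN·m

Load 1 — applied couple M₀=-17 kN·m at a=9/2 m (b=L-a=3/2):
  M_1 = R_Ax - M_A  [x≤a] with R_A=-51/16, M_A=-85/16 = (-51/16)·(12/5) - (-85/16) = -187/80 kN·m
Load 2 — applied couple M₀=14 kN·m at a=3/2 m (b=L-a=9/2):
  M_2 = R_Ax - M_A - M₀  [x>a] with R_A=21/8, M_A=-21/8 = (21/8)·(12/5) - (-21/8) - 14 = -203/40 kN·m
Load 3 — triangular load w₀=-20 kN/m (0→w₀ over full span):
  M_3 = 3w₀Lx/20 - w₀L²/30 - w₀x³/(6L) = 3·(-20)·6·(12/5)/20 - (-20)·6²/30 - (-20)·(12/5)³/(6·6) = -288/25 kN·m
Load 4 — applied couple M₀=10 kN·m at a=3 m (b=L-a=3):
  M_4 = R_Ax - M_A  [x≤a] with R_A=5/2, M_A=5/2 = (5/2)·(12/5) - (5/2) = 7/2 kN·m
Superposition: M = Σ M_i = -6173/400 kN·m ≈ -15.432500 kN·m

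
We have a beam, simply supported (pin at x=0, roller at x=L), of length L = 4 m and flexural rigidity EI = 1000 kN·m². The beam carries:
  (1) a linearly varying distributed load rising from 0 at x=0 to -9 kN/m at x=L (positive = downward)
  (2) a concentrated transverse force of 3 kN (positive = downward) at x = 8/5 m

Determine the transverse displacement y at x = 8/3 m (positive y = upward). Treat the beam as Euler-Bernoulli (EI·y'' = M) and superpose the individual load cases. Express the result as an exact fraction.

Load 1 — triangular load w₀=-9 kN/m (0→w₀ over full span):
  y_1 = -w₀x(7L⁴-10L²x²+3x⁴)/(360LEI) = -(-9)·(8/3)·(7·4⁴-10·4²·(8/3)²+3·(8/3)⁴)/(360·4·1000) = 136/10125 m
Load 2 — point force P=3 kN at a=8/5 m (b=L-a=12/5):
  y_2 = -Pa(L-x)(2Lx-a²-x²)/(6LEI)  [x>a] = -3·(8/5)·(4-(8/3))·(2·4·(8/3)-(8/5)²-(8/3)²)/(6·4·1000) = -1312/421875 m
Superposition: y = Σ y_i = 13064/1265625 m ≈ 0.010322 m

y(8/3) = 13064/1265625 m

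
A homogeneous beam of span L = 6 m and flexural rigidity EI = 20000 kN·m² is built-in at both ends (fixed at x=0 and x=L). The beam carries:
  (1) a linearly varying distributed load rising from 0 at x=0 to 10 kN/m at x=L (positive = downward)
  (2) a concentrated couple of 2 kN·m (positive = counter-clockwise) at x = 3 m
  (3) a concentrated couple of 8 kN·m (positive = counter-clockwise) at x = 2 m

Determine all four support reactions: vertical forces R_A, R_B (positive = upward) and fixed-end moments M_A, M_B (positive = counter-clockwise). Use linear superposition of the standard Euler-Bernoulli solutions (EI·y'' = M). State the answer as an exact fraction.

R_A = 203/18 kN, M_A = 25/2 kN·m, R_B = 337/18 kN, M_B = -89/6 kN·m

Load 1 — triangular load w₀=10 kN/m (0→w₀ over full span):
  R_A = 3w₀L/20 = 3·10·6/20 = 9 kN
  M_A = w₀L²/30 = 10·6²/30 = 12 kN·m
  R_B = 7w₀L/20 = 7·10·6/20 = 21 kN
  M_B = -w₀L²/20 = -10·6²/20 = -18 kN·m
Load 2 — applied couple M₀=2 kN·m at a=3 m (b=L-a=3):
  R_A = 6M₀ab/L³ = 6·2·3·3/6³ = 1/2 kN
  M_A = M₀b(2a-b)/L² = 2·3·(2·3-3)/6² = 1/2 kN·m
  R_B = -6M₀ab/L³ = -6·2·3·3/6³ = -1/2 kN
  M_B = M₀a(2b-a)/L² = 2·3·(2·3-3)/6² = 1/2 kN·m
Load 3 — applied couple M₀=8 kN·m at a=2 m (b=L-a=4):
  R_A = 6M₀ab/L³ = 6·8·2·4/6³ = 16/9 kN
  M_A = M₀b(2a-b)/L² = 8·4·(2·2-4)/6² = 0 kN·m
  R_B = -6M₀ab/L³ = -6·8·2·4/6³ = -16/9 kN
  M_B = M₀a(2b-a)/L² = 8·2·(2·4-2)/6² = 8/3 kN·m
Superposition: R_A = 203/18 kN, M_A = 25/2 kN·m, R_B = 337/18 kN, M_B = -89/6 kN·m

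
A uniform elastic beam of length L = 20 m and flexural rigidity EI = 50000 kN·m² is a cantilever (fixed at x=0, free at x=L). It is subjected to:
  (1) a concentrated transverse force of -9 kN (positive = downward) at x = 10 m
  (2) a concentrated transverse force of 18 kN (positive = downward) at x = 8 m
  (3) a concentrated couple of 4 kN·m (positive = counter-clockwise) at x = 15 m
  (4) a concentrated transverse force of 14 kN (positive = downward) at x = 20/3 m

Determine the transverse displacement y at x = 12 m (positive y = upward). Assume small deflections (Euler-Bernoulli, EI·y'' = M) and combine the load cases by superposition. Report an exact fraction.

y(12) = -85657/1012500 m

Load 1 — point force P=-9 kN at a=10 m (b=L-a=10):
  y_1 = -Pa²(3x-a)/(6EI)  [x>a] = -(-9)·10²·(3·12-10)/(6·50000) = 39/500 m
Load 2 — point force P=18 kN at a=8 m (b=L-a=12):
  y_2 = -Pa²(3x-a)/(6EI)  [x>a] = -18·8²·(3·12-8)/(6·50000) = -336/3125 m
Load 3 — applied couple M₀=4 kN·m at a=15 m (b=L-a=5):
  y_3 = M₀x²/(2EI)  [x≤a] = 4·12²/(2·50000) = 18/3125 m
Load 4 — point force P=14 kN at a=20/3 m (b=L-a=40/3):
  y_4 = -Pa²(3x-a)/(6EI)  [x>a] = -14·(20/3)²·(3·12-(20/3))/(6·50000) = -616/10125 m
Superposition: y = Σ y_i = -85657/1012500 m ≈ -0.084600 m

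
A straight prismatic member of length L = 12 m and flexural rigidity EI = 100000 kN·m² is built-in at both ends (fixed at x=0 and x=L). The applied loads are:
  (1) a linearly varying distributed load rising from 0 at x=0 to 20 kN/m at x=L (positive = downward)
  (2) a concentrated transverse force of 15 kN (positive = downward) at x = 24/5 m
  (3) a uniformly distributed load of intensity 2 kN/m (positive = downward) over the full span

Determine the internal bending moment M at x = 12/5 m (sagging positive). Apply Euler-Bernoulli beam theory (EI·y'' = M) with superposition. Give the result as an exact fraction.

Load 1 — triangular load w₀=20 kN/m (0→w₀ over full span):
  M_1 = 3w₀Lx/20 - w₀L²/30 - w₀x³/(6L) = 3·20·12·(12/5)/20 - 20·12²/30 - 20·(12/5)³/(6·12) = -336/25 kN·m
Load 2 — point force P=15 kN at a=24/5 m (b=L-a=36/5):
  M_2 = Pb²(3a+b)x/L³ - Pab²/L²  [x≤a] = 15·(36/5)²·(3·(24/5)+(36/5))·(12/5)/12³ - 15·(24/5)·(36/5)²/12² = -324/125 kN·m
Load 3 — uniform load w=2 kN/m over full span:
  M_3 = wLx/2 - wL²/12 - wx²/2 = 2·12·(12/5)/2 - 2·12²/12 - 2·(12/5)²/2 = -24/25 kN·m
Superposition: M = Σ M_i = -2124/125 kN·m ≈ -16.992000 kN·m

M(12/5) = -2124/125 kN·m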